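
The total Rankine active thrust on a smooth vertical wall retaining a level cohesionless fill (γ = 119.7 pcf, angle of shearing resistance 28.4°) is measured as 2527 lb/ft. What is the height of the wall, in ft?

K_a = 0.3554. P_a = ½ K_a γ H² ⇒ H = √(2P_a/(K_a γ)).
H = √(2×2527/(0.3554×119.7)) = 10.90 ft.

10.9 ft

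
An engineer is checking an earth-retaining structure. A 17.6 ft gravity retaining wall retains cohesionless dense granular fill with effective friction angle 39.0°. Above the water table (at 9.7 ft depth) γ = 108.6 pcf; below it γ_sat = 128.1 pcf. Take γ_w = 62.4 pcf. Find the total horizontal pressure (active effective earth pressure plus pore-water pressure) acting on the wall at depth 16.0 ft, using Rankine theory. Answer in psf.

727 psf

K_a = (1 − sin φ)/(1 + sin φ) = 0.2275.
γ' = 128.1 − 62.4 = 65.70 pcf.
Effective vertical stress at 16.0 ft: σ'_v = 108.6×9.7 + 65.70×6.30 = 1467 psf.
σ'_h = K_a σ'_v = 0.2275 × 1467 = 333.8 psf; u = γ_w × 6.30 = 393.1 psf.
Total σ_h = 333.8 + 393.1 = 726.9 psf.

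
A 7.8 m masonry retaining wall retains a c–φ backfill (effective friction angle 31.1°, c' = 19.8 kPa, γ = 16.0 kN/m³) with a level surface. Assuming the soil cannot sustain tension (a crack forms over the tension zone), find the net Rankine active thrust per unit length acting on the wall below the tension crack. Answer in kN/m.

29.8 kN/m

K_a = 0.3188; √K_a = 0.5646.
Tension-crack depth z_c = 2c/(γ√K_a) = 2×19.8/(16.0×0.5646) = 4.383 m.
σ_a at base = K_a γ H − 2c√K_a = 0.3188×16.0×7.8 − 2×19.8×0.5646 = 17.43 kPa.
P_a = ½ × 17.43 × (H − z_c) = 0.5×17.43×3.417 = 29.77 kN/m.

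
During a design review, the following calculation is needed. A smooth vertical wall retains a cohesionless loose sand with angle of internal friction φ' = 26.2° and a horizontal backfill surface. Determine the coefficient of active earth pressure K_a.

K_a = tan²(45° − φ/2) = tan²(31.90°) = 0.3874.

0.387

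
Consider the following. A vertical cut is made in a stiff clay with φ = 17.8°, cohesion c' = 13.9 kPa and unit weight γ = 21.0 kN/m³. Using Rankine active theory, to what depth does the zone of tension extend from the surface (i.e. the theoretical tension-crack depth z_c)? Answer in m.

K_a = tan²(45° − 17.8°/2) = 0.5318; √K_a = 0.7292.
The active pressure is zero where K_a γ z = 2c√K_a, so z_c = 2c/(γ√K_a) = 2×13.9/(21.0×0.7292) = 1.815 m.

1.82 m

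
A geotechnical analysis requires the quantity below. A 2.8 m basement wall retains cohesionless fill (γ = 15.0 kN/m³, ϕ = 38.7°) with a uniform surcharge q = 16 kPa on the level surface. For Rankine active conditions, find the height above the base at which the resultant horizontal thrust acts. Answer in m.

1.14 m

K_a = 0.2306.
Triangular part P₁ = ½K_aγH² = 13.56 at H/3 = 0.9333 m; rectangular part P₂ = K_a q H = 10.33 at H/2 = 1.400 m.
ȳ = (P₁·0.9333 + P₂·1.400)/(P₁+P₂) = 1.135 m.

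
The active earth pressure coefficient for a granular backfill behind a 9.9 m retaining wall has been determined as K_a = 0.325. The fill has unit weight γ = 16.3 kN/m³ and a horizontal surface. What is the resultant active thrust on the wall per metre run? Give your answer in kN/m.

P = ½ K_a γ H² = 0.5 × 0.325 × 16.3 × 9.9² = 259.6 kN/m.

260 kN/m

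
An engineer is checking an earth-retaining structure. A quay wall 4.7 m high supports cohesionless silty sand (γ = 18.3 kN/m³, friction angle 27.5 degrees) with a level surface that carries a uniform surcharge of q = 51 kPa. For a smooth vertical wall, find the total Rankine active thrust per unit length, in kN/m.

163 kN/m

K_a = tan²(45° − φ/2) = 0.3682.
Soil triangle: ½ K_a γ H² = 0.5×0.3682×18.3×4.7² = 74.43 kN/m.
Surcharge rectangle: K_a q H = 0.3682×51×4.7 = 88.26 kN/m.
Total = 74.43 + 88.26 = 162.7 kN/m.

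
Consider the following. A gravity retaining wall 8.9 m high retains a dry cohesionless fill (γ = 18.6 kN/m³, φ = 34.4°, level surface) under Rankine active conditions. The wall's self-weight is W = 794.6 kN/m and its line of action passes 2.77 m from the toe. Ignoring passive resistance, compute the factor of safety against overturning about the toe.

3.62

K_a = tan²(45° − 34.4°/2) = 0.2780.
P_a = ½K_aγH² = 0.5×0.2780×18.6×8.9² = 204.8 kN/m, acting at H/3 = 2.967 m above the base.
Overturning moment M_o = P_a × H/3 = 204.8 × 2.967 = 607.5.
Resisting moment M_r = W × 2.77 = 794.6 × 2.77 = 2201.
FS_overturning = M_r/M_o = 2201/607.5 = 3.623.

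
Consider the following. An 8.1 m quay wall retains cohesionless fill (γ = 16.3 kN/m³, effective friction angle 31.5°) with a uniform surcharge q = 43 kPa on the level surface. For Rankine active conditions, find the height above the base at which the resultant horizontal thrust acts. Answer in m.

K_a = 0.3136.
Triangular part P₁ = ½K_aγH² = 167.7 at H/3 = 2.700 m; rectangular part P₂ = K_a q H = 109.2 at H/2 = 4.050 m.
ȳ = (P₁·2.700 + P₂·4.050)/(P₁+P₂) = 3.232 m.

3.23 m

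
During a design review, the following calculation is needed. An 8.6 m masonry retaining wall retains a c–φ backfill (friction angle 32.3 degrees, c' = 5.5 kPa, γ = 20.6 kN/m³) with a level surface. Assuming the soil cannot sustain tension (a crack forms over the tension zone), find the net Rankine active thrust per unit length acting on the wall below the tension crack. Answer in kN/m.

K_a = 0.3035; √K_a = 0.5509.
Tension-crack depth z_c = 2c/(γ√K_a) = 2×5.5/(20.6×0.5509) = 0.9693 m.
σ_a at base = K_a γ H − 2c√K_a = 0.3035×20.6×8.6 − 2×5.5×0.5509 = 47.70 kPa.
P_a = ½ × 47.70 × (H − z_c) = 0.5×47.70×7.631 = 182.0 kN/m.

182 kN/m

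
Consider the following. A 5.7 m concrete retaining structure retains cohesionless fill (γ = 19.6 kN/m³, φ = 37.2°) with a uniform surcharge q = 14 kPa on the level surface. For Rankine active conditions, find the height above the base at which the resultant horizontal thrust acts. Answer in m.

K_a = 0.2464.
Triangular part P₁ = ½K_aγH² = 78.46 at H/3 = 1.900 m; rectangular part P₂ = K_a q H = 19.66 at H/2 = 2.850 m.
ȳ = (P₁·1.900 + P₂·2.850)/(P₁+P₂) = 2.090 m.

2.09 m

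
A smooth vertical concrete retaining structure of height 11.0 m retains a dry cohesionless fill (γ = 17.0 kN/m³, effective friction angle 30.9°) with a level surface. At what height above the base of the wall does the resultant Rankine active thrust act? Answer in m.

K_a = 0.3214.
The pressure distribution is triangular, so the resultant acts at H/3 above the base = 11.0/3 = 3.667 m.

3.67 m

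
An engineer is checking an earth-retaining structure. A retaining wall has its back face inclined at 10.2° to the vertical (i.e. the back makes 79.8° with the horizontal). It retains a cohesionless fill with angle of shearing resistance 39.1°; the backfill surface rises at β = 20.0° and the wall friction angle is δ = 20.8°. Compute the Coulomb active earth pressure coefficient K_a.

K_a = sin²(α+φ) / [sin²α · sin(α−δ) · (1 + √{sin(φ+δ)sin(φ−β) / (sin(α−δ)sin(α+β))})²].
With α = 79.8°, φ = 39.1°, δ = 20.8°, β = 20.0°: K_a = 0.3703.

0.370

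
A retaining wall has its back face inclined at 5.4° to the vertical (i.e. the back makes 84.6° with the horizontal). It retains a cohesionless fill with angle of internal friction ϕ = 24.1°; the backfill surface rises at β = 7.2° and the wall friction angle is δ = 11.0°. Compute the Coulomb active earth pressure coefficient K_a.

0.470

K_a = sin²(α+φ) / [sin²α · sin(α−δ) · (1 + √{sin(φ+δ)sin(φ−β) / (sin(α−δ)sin(α+β))})²].
With α = 84.6°, φ = 24.1°, δ = 11.0°, β = 7.2°: K_a = 0.4696.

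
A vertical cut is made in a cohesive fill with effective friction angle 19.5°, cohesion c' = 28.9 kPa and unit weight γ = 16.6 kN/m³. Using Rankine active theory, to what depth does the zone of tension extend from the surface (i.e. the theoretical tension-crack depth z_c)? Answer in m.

K_a = tan²(45° − 19.5°/2) = 0.4995; √K_a = 0.7067.
The active pressure is zero where K_a γ z = 2c√K_a, so z_c = 2c/(γ√K_a) = 2×28.9/(16.6×0.7067) = 4.927 m.

4.93 m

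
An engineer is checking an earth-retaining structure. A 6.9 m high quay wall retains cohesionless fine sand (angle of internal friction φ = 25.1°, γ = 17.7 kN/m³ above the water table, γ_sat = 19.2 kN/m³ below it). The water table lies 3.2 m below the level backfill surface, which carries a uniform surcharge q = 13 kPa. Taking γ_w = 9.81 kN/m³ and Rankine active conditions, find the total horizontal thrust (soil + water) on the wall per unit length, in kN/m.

251 kN/m

K_a = tan²(45° − φ/2) = 0.4043.
γ' = 19.2 − 9.81 = 9.390 kN/m³. h₂ = H − d_w = 3.7 m.
σ'_h: at surface K_a·q = 5.256; at WT K_a(q+γd_w) = 28.16; at base K_a(q+γd_w+γ'h₂) = 42.20 kPa.
P₁ = ½(5.256+28.16)×3.2 = 53.46; P₂ = ½(28.16+42.20)×3.7 = 130.2; P_w = ½γ_w h₂² = 67.15.
Total = 53.46+130.2+67.15 = 250.8 kN/m.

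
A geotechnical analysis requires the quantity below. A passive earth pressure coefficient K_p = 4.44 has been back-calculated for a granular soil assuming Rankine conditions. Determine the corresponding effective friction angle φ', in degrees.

K_p = (1+sin φ)/(1−sin φ) ⇒ sin φ = (K_p − 1)/(K_p + 1) = 0.6324.
φ = arcsin(0.6324) = 39.22°.

39.2°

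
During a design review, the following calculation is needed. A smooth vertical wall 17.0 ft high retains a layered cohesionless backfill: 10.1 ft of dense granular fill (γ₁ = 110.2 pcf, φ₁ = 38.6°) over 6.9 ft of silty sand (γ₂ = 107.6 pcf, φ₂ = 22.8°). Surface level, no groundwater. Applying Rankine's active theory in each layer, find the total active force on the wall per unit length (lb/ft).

5820 lb/ft

K_a1 = tan²(45°−38.6°/2) = 0.2316; K_a2 = tan²(45°−22.8°/2) = 0.4414.
Layer 1: σ at base = K_a1 γ₁ h₁ = 257.8 psf; P₁ = ½×257.8×10.1 = 1302.
Layer 2: σ_v at top = γ₁h₁ = 1113; σ_h top = K_a2×1113 = 491.3; σ_h base = K_a2×(1113+107.6×6.9) = 819.0.
P₂ = ½(491.3+819.0)×6.9 = 4521. Total P_a = 1302+4521 = 5823 lb/ft.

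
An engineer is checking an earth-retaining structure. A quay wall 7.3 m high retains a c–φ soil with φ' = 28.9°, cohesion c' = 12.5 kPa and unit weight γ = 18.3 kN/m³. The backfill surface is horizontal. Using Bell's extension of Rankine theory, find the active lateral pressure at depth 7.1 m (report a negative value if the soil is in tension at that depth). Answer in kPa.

K_a = (1 − sin φ)/(1 + sin φ) = 0.3484.
σ_a = K_a γ z − 2c√K_a = 0.3484×18.3×7.1 − 2×12.5×0.5902 = 30.51 kPa.

30.5 kPa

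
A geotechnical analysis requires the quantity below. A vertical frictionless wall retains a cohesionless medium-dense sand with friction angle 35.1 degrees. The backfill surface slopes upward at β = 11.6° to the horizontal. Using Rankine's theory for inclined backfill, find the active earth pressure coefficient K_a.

0.284

K_a = cos β · (cos β − √(cos²β − cos²φ)) / (cos β + √(cos²β − cos²φ)).
cos β = 0.9796, cos φ = 0.8181, √(cos²β − cos²φ) = 0.5387.
K_a = 0.9796 × (0.9796 − 0.5387)/(0.9796 + 0.5387) = 0.2844.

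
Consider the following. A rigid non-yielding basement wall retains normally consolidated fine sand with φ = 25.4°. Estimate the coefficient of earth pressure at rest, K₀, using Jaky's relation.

K₀ = 1 − sin φ' = 1 − sin 25.4° = 0.5711.

0.571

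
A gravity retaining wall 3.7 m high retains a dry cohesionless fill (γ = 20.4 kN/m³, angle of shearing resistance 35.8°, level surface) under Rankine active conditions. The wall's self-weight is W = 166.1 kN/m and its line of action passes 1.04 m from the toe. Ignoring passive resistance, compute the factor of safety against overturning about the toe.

K_a = tan²(45° − 35.8°/2) = 0.2619.
P_a = ½K_aγH² = 0.5×0.2619×20.4×3.7² = 36.57 kN/m, acting at H/3 = 1.233 m above the base.
Overturning moment M_o = P_a × H/3 = 36.57 × 1.233 = 45.10.
Resisting moment M_r = W × 1.04 = 166.1 × 1.04 = 172.7.
FS_overturning = M_r/M_o = 172.7/45.10 = 3.830.

3.83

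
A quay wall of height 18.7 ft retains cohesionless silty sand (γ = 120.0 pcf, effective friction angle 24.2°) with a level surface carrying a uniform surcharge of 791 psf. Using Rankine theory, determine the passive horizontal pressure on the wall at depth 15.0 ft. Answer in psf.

6190 psf

K_p = (1 + sin φ)/(1 − sin φ) = 2.389.
σ_v = γz + q = 120.0 × 15.0 + 791 = 2591 psf.
σ_h = K_p σ_v = 2.389 × 2591 = 6191 psf.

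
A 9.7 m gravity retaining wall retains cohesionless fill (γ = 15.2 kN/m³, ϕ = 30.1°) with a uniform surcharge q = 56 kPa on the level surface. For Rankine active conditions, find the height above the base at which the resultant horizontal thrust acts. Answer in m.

3.93 m

K_a = 0.3320.
Triangular part P₁ = ½K_aγH² = 237.4 at H/3 = 3.233 m; rectangular part P₂ = K_a q H = 180.3 at H/2 = 4.850 m.
ȳ = (P₁·3.233 + P₂·4.850)/(P₁+P₂) = 3.931 m.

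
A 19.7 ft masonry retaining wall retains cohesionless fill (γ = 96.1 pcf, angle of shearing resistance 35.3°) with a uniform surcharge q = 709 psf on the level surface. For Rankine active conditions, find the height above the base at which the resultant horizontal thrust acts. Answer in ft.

K_a = 0.2675.
Triangular part P₁ = ½K_aγH² = 4989 at H/3 = 6.567 ft; rectangular part P₂ = K_a q H = 3737 at H/2 = 9.850 ft.
ȳ = (P₁·6.567 + P₂·9.850)/(P₁+P₂) = 7.973 ft.

7.97 ft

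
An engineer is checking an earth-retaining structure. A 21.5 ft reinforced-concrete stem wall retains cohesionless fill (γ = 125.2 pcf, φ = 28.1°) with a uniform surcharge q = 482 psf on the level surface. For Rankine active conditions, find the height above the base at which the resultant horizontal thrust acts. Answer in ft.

K_a = 0.3596.
Triangular part P₁ = ½K_aγH² = 10410 at H/3 = 7.167 ft; rectangular part P₂ = K_a q H = 3727 at H/2 = 10.75 ft.
ȳ = (P₁·7.167 + P₂·10.75)/(P₁+P₂) = 8.112 ft.

8.11 ft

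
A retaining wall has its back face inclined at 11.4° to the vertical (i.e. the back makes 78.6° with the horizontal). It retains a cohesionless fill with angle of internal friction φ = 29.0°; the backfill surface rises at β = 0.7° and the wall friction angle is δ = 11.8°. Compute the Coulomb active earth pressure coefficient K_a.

K_a = sin²(α+φ) / [sin²α · sin(α−δ) · (1 + √{sin(φ+δ)sin(φ−β) / (sin(α−δ)sin(α+β))})²].
With α = 78.6°, φ = 29.0°, δ = 11.8°, β = 0.7°: K_a = 0.4091.

0.409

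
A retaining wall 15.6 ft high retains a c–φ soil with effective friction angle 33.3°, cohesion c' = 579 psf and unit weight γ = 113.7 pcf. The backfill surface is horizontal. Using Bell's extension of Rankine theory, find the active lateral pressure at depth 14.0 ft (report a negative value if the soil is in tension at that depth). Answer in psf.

K_a = (1 − sin φ)/(1 + sin φ) = 0.2911.
σ_a = K_a γ z − 2c√K_a = 0.2911×113.7×14.0 − 2×579×0.5396 = -161.4 psf.

-161 psf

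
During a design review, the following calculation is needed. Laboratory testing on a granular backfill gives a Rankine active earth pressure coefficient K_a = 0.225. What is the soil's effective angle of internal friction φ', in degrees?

K_a = tan²(45° − φ/2) ⇒ 45° − φ/2 = arctan(√0.225) = 25.38°.
φ = 2(45° − 25.38°) = 39.25°.

39.2°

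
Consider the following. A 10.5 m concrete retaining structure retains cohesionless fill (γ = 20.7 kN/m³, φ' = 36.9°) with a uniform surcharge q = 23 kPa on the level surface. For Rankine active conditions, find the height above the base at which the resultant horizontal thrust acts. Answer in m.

K_a = 0.2497.
Triangular part P₁ = ½K_aγH² = 284.9 at H/3 = 3.500 m; rectangular part P₂ = K_a q H = 60.30 at H/2 = 5.250 m.
ȳ = (P₁·3.500 + P₂·5.250)/(P₁+P₂) = 3.806 m.

3.81 m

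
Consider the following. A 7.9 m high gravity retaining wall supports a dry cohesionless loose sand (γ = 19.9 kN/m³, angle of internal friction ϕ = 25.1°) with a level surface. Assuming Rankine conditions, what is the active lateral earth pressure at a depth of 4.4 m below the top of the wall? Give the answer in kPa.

35.4 kPa

K_a = (1 − sin φ)/(1 + sin φ) = 0.4043.
σ_h = K_a γ z = 0.4043 × 19.9 × 4.4 = 35.40 kPa.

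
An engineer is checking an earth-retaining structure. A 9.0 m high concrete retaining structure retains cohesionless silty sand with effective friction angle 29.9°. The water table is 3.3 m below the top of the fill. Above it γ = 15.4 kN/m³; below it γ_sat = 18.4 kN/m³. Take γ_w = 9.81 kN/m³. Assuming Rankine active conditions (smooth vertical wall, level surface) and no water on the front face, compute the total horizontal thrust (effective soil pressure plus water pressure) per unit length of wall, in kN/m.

K_a = tan²(45° − φ/2) = 0.3347.
γ' = 18.4 − 9.81 = 8.590 kN/m³. Depth below WT = 5.7 m.
σ'_h at WT = K_a γ d_w = 17.01 kPa; at base = 17.01 + K_a γ' × 5.7 = 33.40 kPa.
P₁ (0–3.3 m) = ½×17.01×3.3 = 28.06. P₂ (3.3–9.0 m) = ½(17.01+33.40)×5.7 = 143.7.
P_w = ½ γ_w h₂² = 0.5×9.81×5.7² = 159.4. Total = 28.06+143.7+159.4 = 331.1 kN/m.

331 kN/m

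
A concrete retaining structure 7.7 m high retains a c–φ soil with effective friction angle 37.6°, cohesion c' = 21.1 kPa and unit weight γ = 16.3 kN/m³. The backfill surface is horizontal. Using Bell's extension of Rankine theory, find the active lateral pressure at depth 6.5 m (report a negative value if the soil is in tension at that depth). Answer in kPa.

K_a = (1 − sin φ)/(1 + sin φ) = 0.2421.
σ_a = K_a γ z − 2c√K_a = 0.2421×16.3×6.5 − 2×21.1×0.4921 = 4.888 kPa.

4.89 kPa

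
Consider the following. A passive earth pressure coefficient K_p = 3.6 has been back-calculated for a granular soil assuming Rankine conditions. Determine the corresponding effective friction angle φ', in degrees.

34.4°

K_p = (1+sin φ)/(1−sin φ) ⇒ sin φ = (K_p − 1)/(K_p + 1) = 0.5652.
φ = arcsin(0.5652) = 34.42°.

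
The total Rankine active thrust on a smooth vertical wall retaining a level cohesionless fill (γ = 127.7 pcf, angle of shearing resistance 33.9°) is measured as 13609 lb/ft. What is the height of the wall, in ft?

K_a = 0.2839. P_a = ½ K_a γ H² ⇒ H = √(2P_a/(K_a γ)).
H = √(2×13609/(0.2839×127.7)) = 27.40 ft.

27.4 ft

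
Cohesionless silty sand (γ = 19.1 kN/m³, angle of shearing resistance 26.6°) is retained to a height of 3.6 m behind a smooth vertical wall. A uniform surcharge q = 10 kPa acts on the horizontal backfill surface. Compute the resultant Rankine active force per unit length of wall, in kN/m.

60.9 kN/m

K_a = tan²(45° − φ/2) = 0.3814.
Soil triangle: ½ K_a γ H² = 0.5×0.3814×19.1×3.6² = 47.21 kN/m.
Surcharge rectangle: K_a q H = 0.3814×10×3.6 = 13.73 kN/m.
Total = 47.21 + 13.73 = 60.94 kN/m.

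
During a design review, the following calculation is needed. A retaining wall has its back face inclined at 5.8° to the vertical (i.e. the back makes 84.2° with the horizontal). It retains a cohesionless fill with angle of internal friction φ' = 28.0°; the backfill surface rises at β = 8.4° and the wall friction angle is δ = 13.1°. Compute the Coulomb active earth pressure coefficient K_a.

K_a = sin²(α+φ) / [sin²α · sin(α−δ) · (1 + √{sin(φ+δ)sin(φ−β) / (sin(α−δ)sin(α+β))})²].
With α = 84.2°, φ = 28.0°, δ = 13.1°, β = 8.4°: K_a = 0.4162.

0.416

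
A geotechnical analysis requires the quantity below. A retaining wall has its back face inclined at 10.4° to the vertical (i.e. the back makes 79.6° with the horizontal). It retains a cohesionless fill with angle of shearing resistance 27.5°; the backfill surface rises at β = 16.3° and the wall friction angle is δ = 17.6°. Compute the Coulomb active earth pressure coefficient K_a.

K_a = sin²(α+φ) / [sin²α · sin(α−δ) · (1 + √{sin(φ+δ)sin(φ−β) / (sin(α−δ)sin(α+β))})²].
With α = 79.6°, φ = 27.5°, δ = 17.6°, β = 16.3°: K_a = 0.5490.

0.549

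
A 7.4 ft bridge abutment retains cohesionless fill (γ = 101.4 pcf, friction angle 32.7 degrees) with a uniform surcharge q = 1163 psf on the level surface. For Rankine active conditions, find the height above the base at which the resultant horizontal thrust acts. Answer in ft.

K_a = 0.2985.
Triangular part P₁ = ½K_aγH² = 828.7 at H/3 = 2.467 ft; rectangular part P₂ = K_a q H = 2569 at H/2 = 3.700 ft.
ȳ = (P₁·2.467 + P₂·3.700)/(P₁+P₂) = 3.399 ft.

3.40 ft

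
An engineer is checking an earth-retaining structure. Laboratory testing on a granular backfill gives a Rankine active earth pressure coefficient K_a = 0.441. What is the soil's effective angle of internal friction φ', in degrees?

22.8°

K_a = tan²(45° − φ/2) ⇒ 45° − φ/2 = arctan(√0.441) = 33.59°.
φ = 2(45° − 33.59°) = 22.83°.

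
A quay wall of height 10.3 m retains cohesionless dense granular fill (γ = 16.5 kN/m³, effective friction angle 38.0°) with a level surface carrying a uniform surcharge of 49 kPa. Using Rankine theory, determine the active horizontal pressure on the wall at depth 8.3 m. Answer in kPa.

K_a = (1 − sin φ)/(1 + sin φ) = 0.2379.
σ_v = γz + q = 16.5 × 8.3 + 49 = 186.0 kPa.
σ_h = K_a σ_v = 0.2379 × 186.0 = 44.23 kPa.

44.2 kPa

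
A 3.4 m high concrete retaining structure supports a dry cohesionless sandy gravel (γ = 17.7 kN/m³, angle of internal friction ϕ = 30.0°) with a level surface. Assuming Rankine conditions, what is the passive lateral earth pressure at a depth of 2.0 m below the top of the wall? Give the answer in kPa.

106 kPa

K_p = (1 + sin φ)/(1 − sin φ) = 3.000.
σ_h = K_p γ z = 3.000 × 17.7 × 2.0 = 106.2 kPa.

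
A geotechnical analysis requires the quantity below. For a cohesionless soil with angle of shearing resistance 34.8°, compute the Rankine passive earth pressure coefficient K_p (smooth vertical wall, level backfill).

3.66

K_p = (1 + sin φ)/(1 − sin φ) = tan²(45° + 34.8°/2) = 3.659.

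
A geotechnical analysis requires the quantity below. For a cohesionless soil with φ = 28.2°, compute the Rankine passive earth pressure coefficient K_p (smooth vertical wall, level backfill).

K_p = (1 + sin φ)/(1 − sin φ) = tan²(45° + 28.2°/2) = 2.792.

2.79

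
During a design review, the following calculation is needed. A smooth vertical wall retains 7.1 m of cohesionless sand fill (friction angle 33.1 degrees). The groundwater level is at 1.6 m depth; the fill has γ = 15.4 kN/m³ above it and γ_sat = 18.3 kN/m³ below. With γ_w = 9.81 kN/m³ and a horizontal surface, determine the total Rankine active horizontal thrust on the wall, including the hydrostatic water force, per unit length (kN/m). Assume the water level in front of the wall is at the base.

K_a = tan²(45° − φ/2) = 0.2936.
γ' = 18.3 − 9.81 = 8.490 kN/m³. Depth below WT = 5.5 m.
σ'_h at WT = K_a γ d_w = 7.234 kPa; at base = 7.234 + K_a γ' × 5.5 = 20.94 kPa.
P₁ (0–1.6 m) = ½×7.234×1.6 = 5.787. P₂ (1.6–7.1 m) = ½(7.234+20.94)×5.5 = 77.48.
P_w = ½ γ_w h₂² = 0.5×9.81×5.5² = 148.4. Total = 5.787+77.48+148.4 = 231.6 kN/m.

232 kN/m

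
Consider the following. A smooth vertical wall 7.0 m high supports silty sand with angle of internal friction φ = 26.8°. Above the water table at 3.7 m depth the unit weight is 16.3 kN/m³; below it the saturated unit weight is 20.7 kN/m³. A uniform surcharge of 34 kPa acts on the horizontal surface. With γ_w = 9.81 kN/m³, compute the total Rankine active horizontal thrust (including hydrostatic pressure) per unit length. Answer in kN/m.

283 kN/m

K_a = tan²(45° − φ/2) = 0.3785.
γ' = 20.7 − 9.81 = 10.89 kN/m³. h₂ = H − d_w = 3.3 m.
σ'_h: at surface K_a·q = 12.87; at WT K_a(q+γd_w) = 35.69; at base K_a(q+γd_w+γ'h₂) = 49.30 kPa.
P₁ = ½(12.87+35.69)×3.7 = 89.84; P₂ = ½(35.69+49.30)×3.3 = 140.2; P_w = ½γ_w h₂² = 53.42.
Total = 89.84+140.2+53.42 = 283.5 kN/m.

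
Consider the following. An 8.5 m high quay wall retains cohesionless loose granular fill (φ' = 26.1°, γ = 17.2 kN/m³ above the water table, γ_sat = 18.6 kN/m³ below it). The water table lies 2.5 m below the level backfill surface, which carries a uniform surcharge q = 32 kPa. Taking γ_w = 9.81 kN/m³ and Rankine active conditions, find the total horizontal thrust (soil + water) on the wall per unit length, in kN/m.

465 kN/m

K_a = tan²(45° − φ/2) = 0.3889.
γ' = 18.6 − 9.81 = 8.790 kN/m³. h₂ = H − d_w = 6.0 m.
σ'_h: at surface K_a·q = 12.45; at WT K_a(q+γd_w) = 29.17; at base K_a(q+γd_w+γ'h₂) = 49.68 kPa.
P₁ = ½(12.45+29.17)×2.5 = 52.02; P₂ = ½(29.17+49.68)×6.0 = 236.6; P_w = ½γ_w h₂² = 176.6.
Total = 52.02+236.6+176.6 = 465.2 kN/m.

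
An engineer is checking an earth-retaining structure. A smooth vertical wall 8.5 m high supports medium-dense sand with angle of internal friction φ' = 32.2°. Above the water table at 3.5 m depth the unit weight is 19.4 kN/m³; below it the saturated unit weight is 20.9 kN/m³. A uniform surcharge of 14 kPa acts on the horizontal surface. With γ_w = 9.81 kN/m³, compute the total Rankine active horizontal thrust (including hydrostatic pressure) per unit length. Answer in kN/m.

K_a = tan²(45° − φ/2) = 0.3047.
γ' = 20.9 − 9.81 = 11.09 kN/m³. h₂ = H − d_w = 5.0 m.
σ'_h: at surface K_a·q = 4.266; at WT K_a(q+γd_w) = 24.96; at base K_a(q+γd_w+γ'h₂) = 41.86 kPa.
P₁ = ½(4.266+24.96)×3.5 = 51.14; P₂ = ½(24.96+41.86)×5.0 = 167.0; P_w = ½γ_w h₂² = 122.6.
Total = 51.14+167.0+122.6 = 340.8 kN/m.

341 kN/m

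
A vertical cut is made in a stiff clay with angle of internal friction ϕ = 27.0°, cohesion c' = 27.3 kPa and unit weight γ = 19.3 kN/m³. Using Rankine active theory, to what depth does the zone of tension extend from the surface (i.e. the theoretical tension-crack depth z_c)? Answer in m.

4.62 m

K_a = tan²(45° − 27.0°/2) = 0.3755; √K_a = 0.6128.
The active pressure is zero where K_a γ z = 2c√K_a, so z_c = 2c/(γ√K_a) = 2×27.3/(19.3×0.6128) = 4.617 m.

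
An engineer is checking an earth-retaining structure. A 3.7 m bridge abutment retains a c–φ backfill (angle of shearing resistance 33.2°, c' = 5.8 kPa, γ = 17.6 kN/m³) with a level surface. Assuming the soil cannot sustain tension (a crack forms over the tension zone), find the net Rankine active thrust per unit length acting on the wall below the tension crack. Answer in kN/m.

K_a = 0.2924; √K_a = 0.5407.
Tension-crack depth z_c = 2c/(γ√K_a) = 2×5.8/(17.6×0.5407) = 1.219 m.
σ_a at base = K_a γ H − 2c√K_a = 0.2924×17.6×3.7 − 2×5.8×0.5407 = 12.77 kPa.
P_a = ½ × 12.77 × (H − z_c) = 0.5×12.77×2.481 = 15.84 kN/m.

15.8 kN/m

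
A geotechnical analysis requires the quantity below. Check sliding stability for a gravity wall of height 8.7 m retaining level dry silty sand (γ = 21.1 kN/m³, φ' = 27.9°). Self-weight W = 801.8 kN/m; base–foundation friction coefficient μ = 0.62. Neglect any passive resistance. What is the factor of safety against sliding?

1.72

K_a = tan²(45° − 27.9°/2) = 0.3625.
P_a = ½K_aγH² = 0.5×0.3625×21.1×8.7² = 289.4 kN/m, acting at H/3 = 2.900 m above the base.
FS_sliding = μW / P_a = 0.62×801.8 / 289.4 = 1.718.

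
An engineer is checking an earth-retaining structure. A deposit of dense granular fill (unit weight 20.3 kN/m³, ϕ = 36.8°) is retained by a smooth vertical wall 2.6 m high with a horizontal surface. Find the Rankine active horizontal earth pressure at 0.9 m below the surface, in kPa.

4.58 kPa

K_a = (1 − sin φ)/(1 + sin φ) = 0.2508.
σ_h = K_a γ z = 0.2508 × 20.3 × 0.9 = 4.581 kPa.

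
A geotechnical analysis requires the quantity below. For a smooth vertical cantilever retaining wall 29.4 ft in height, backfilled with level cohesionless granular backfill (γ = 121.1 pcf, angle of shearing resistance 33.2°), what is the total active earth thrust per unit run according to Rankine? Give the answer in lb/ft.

K_a = tan²(45° − φ/2) = 0.2924.
P_a = ½ K_a γ H² = 0.5 × 0.2924 × 121.1 × 29.4² = 15300 lb/ft.

15300 lb/ft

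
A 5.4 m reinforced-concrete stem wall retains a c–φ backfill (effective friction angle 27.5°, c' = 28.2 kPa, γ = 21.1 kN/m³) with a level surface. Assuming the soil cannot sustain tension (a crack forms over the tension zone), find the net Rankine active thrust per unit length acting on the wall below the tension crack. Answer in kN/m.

3.85 kN/m

K_a = 0.3682; √K_a = 0.6068.
Tension-crack depth z_c = 2c/(γ√K_a) = 2×28.2/(21.1×0.6068) = 4.405 m.
σ_a at base = K_a γ H − 2c√K_a = 0.3682×21.1×5.4 − 2×28.2×0.6068 = 7.731 kPa.
P_a = ½ × 7.731 × (H − z_c) = 0.5×7.731×0.9951 = 3.846 kN/m.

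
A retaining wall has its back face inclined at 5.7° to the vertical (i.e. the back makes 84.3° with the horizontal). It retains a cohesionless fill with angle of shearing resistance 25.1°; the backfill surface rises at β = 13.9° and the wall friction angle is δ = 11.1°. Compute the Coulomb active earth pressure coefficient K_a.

K_a = sin²(α+φ) / [sin²α · sin(α−δ) · (1 + √{sin(φ+δ)sin(φ−β) / (sin(α−δ)sin(α+β))})²].
With α = 84.3°, φ = 25.1°, δ = 11.1°, β = 13.9°: K_a = 0.5166.

0.517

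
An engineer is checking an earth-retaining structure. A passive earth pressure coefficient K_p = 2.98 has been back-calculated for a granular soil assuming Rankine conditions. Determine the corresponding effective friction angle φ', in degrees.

K_p = (1+sin φ)/(1−sin φ) ⇒ sin φ = (K_p − 1)/(K_p + 1) = 0.4975.
φ = arcsin(0.4975) = 29.83°.

29.8°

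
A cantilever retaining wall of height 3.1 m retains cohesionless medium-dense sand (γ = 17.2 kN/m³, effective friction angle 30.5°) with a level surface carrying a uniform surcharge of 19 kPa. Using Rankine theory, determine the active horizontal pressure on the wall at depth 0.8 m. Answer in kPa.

10.7 kPa

K_a = (1 − sin φ)/(1 + sin φ) = 0.3267.
σ_v = γz + q = 17.2 × 0.8 + 19 = 32.76 kPa.
σ_h = K_a σ_v = 0.3267 × 32.76 = 10.70 kPa.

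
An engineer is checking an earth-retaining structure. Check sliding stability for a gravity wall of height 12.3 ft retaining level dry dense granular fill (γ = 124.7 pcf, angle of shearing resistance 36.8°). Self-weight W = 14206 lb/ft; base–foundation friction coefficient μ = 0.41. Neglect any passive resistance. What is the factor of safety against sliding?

K_a = tan²(45° − 36.8°/2) = 0.2508.
P_a = ½K_aγH² = 0.5×0.2508×124.7×12.3² = 2365 lb/ft, acting at H/3 = 4.100 ft above the base.
FS_sliding = μW / P_a = 0.41×14206 / 2365 = 2.462.

2.46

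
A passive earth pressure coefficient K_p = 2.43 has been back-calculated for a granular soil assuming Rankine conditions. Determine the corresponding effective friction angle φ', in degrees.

24.6°

K_p = (1+sin φ)/(1−sin φ) ⇒ sin φ = (K_p − 1)/(K_p + 1) = 0.4169.
φ = arcsin(0.4169) = 24.64°.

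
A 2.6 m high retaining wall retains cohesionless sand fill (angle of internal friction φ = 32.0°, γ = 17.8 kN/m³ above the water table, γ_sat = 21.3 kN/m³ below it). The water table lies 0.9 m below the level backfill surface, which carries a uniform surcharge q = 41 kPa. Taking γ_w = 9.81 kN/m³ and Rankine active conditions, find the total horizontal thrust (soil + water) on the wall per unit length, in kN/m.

K_a = tan²(45° − φ/2) = 0.3073.
γ' = 21.3 − 9.81 = 11.49 kN/m³. h₂ = H − d_w = 1.7 m.
σ'_h: at surface K_a·q = 12.60; at WT K_a(q+γd_w) = 17.52; at base K_a(q+γd_w+γ'h₂) = 23.52 kPa.
P₁ = ½(12.60+17.52)×0.9 = 13.55; P₂ = ½(17.52+23.52)×1.7 = 34.89; P_w = ½γ_w h₂² = 14.18.
Total = 13.55+34.89+14.18 = 62.61 kN/m.

62.6 kN/m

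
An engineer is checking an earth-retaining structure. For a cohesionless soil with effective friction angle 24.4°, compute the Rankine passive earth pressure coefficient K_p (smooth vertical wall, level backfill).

K_p = (1 + sin φ)/(1 − sin φ) = tan²(45° + 24.4°/2) = 2.408.

2.41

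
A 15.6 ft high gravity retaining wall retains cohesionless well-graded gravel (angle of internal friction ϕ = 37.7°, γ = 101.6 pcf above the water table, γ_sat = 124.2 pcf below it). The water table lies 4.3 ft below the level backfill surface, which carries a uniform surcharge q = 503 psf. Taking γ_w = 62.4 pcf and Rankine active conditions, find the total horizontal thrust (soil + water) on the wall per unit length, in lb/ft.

K_a = tan²(45° − φ/2) = 0.2411.
γ' = 124.2 − 62.4 = 61.80 pcf. h₂ = H − d_w = 11.3 ft.
σ'_h: at surface K_a·q = 121.3; at WT K_a(q+γd_w) = 226.6; at base K_a(q+γd_w+γ'h₂) = 394.9 psf.
P₁ = ½(121.3+226.6)×4.3 = 747.8; P₂ = ½(226.6+394.9)×11.3 = 3511; P_w = ½γ_w h₂² = 3984.
Total = 747.8+3511+3984 = 8243 lb/ft.

8240 lb/ft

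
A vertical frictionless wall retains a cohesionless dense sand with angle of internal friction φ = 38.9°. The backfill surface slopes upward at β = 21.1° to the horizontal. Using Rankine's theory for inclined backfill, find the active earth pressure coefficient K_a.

K_a = cos β · (cos β − √(cos²β − cos²φ)) / (cos β + √(cos²β − cos²φ)).
cos β = 0.9330, cos φ = 0.7782, √(cos²β − cos²φ) = 0.5145.
K_a = 0.9330 × (0.9330 − 0.5145)/(0.9330 + 0.5145) = 0.2697.

0.270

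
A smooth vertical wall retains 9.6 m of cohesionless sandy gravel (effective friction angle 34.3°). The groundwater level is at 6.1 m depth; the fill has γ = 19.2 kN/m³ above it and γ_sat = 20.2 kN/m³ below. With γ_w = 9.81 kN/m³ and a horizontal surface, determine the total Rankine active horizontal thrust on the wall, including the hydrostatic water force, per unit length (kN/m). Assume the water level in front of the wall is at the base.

292 kN/m

K_a = tan²(45° − φ/2) = 0.2792.
γ' = 20.2 − 9.81 = 10.39 kN/m³. Depth below WT = 3.5 m.
σ'_h at WT = K_a γ d_w = 32.70 kPa; at base = 32.70 + K_a γ' × 3.5 = 42.85 kPa.
P₁ (0–6.1 m) = ½×32.70×6.1 = 99.72. P₂ (6.1–9.6 m) = ½(32.70+42.85)×3.5 = 132.2.
P_w = ½ γ_w h₂² = 0.5×9.81×3.5² = 60.09. Total = 99.72+132.2+60.09 = 292.0 kN/m.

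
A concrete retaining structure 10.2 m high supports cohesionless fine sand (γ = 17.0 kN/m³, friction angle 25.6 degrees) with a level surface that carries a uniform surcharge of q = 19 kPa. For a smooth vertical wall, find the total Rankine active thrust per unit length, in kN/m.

428 kN/m

K_a = tan²(45° − φ/2) = 0.3966.
Soil triangle: ½ K_a γ H² = 0.5×0.3966×17.0×10.2² = 350.7 kN/m.
Surcharge rectangle: K_a q H = 0.3966×19×10.2 = 76.85 kN/m.
Total = 350.7 + 76.85 = 427.6 kN/m.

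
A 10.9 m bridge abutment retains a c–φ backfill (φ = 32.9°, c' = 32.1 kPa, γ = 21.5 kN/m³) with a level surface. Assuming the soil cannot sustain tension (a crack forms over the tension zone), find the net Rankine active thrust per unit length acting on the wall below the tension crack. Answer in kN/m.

93.2 kN/m

K_a = 0.2960; √K_a = 0.5441.
Tension-crack depth z_c = 2c/(γ√K_a) = 2×32.1/(21.5×0.5441) = 5.488 m.
σ_a at base = K_a γ H − 2c√K_a = 0.2960×21.5×10.9 − 2×32.1×0.5441 = 34.44 kPa.
P_a = ½ × 34.44 × (H − z_c) = 0.5×34.44×5.412 = 93.20 kN/m.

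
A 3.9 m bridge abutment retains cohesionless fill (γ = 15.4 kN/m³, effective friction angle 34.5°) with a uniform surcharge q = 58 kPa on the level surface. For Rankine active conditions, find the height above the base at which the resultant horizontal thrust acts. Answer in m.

K_a = 0.2768.
Triangular part P₁ = ½K_aγH² = 32.42 at H/3 = 1.300 m; rectangular part P₂ = K_a q H = 62.61 at H/2 = 1.950 m.
ȳ = (P₁·1.300 + P₂·1.950)/(P₁+P₂) = 1.728 m.

1.73 m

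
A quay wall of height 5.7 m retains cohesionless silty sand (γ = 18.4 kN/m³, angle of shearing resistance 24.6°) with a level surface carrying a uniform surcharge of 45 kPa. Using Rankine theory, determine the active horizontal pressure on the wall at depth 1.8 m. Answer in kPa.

32.2 kPa

K_a = (1 − sin φ)/(1 + sin φ) = 0.4121.
σ_v = γz + q = 18.4 × 1.8 + 45 = 78.12 kPa.
σ_h = K_a σ_v = 0.4121 × 78.12 = 32.20 kPa.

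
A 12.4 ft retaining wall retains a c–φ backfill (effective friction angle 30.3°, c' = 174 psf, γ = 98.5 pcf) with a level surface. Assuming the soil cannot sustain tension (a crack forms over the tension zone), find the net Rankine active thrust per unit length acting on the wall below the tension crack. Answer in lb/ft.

K_a = 0.3293; √K_a = 0.5739.
Tension-crack depth z_c = 2c/(γ√K_a) = 2×174/(98.5×0.5739) = 6.156 ft.
σ_a at base = K_a γ H − 2c√K_a = 0.3293×98.5×12.4 − 2×174×0.5739 = 202.5 psf.
P_a = ½ × 202.5 × (H − z_c) = 0.5×202.5×6.244 = 632.2 lb/ft.

632 lb/ft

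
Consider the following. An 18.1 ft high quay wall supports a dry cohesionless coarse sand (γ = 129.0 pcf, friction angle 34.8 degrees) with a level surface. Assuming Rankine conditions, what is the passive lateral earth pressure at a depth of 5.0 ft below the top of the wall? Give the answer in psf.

2360 psf

K_p = (1 + sin φ)/(1 − sin φ) = 3.659.
σ_h = K_p γ z = 3.659 × 129.0 × 5.0 = 2360 psf.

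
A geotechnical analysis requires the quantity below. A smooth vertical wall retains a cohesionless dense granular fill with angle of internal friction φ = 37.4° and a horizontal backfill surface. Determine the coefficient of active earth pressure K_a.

0.244

K_a = (1 − sin φ)/(1 + sin φ) = (1 − sin 37.4°)/(1 + sin 37.4°) = 0.2443.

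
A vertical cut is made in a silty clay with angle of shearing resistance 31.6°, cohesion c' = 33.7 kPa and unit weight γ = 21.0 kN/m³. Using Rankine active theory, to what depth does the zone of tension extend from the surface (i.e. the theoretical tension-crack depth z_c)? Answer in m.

K_a = tan²(45° − 31.6°/2) = 0.3123; √K_a = 0.5589.
The active pressure is zero where K_a γ z = 2c√K_a, so z_c = 2c/(γ√K_a) = 2×33.7/(21.0×0.5589) = 5.743 m.

5.74 m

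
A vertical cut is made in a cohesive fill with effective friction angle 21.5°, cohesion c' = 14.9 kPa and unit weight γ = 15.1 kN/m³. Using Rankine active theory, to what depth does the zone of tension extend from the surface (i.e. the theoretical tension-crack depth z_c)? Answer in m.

K_a = tan²(45° − 21.5°/2) = 0.4636; √K_a = 0.6809.
The active pressure is zero where K_a γ z = 2c√K_a, so z_c = 2c/(γ√K_a) = 2×14.9/(15.1×0.6809) = 2.898 m.

2.90 m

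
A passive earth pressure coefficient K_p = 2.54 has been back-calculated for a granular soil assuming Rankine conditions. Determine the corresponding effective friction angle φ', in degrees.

K_p = (1+sin φ)/(1−sin φ) ⇒ sin φ = (K_p − 1)/(K_p + 1) = 0.4350.
φ = arcsin(0.4350) = 25.79°.

25.8°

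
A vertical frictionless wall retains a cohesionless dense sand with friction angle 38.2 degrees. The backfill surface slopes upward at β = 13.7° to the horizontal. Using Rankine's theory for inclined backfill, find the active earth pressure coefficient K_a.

K_a = cos β · (cos β − √(cos²β − cos²φ)) / (cos β + √(cos²β − cos²φ)).
cos β = 0.9715, cos φ = 0.7859, √(cos²β − cos²φ) = 0.5713.
K_a = 0.9715 × (0.9715 − 0.5713)/(0.9715 + 0.5713) = 0.2521.

0.252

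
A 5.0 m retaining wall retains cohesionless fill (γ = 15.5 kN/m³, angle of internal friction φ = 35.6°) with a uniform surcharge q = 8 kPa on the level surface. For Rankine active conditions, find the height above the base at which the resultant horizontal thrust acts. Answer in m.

1.81 m

K_a = 0.2641.
Triangular part P₁ = ½K_aγH² = 51.17 at H/3 = 1.667 m; rectangular part P₂ = K_a q H = 10.56 at H/2 = 2.500 m.
ȳ = (P₁·1.667 + P₂·2.500)/(P₁+P₂) = 1.809 m.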